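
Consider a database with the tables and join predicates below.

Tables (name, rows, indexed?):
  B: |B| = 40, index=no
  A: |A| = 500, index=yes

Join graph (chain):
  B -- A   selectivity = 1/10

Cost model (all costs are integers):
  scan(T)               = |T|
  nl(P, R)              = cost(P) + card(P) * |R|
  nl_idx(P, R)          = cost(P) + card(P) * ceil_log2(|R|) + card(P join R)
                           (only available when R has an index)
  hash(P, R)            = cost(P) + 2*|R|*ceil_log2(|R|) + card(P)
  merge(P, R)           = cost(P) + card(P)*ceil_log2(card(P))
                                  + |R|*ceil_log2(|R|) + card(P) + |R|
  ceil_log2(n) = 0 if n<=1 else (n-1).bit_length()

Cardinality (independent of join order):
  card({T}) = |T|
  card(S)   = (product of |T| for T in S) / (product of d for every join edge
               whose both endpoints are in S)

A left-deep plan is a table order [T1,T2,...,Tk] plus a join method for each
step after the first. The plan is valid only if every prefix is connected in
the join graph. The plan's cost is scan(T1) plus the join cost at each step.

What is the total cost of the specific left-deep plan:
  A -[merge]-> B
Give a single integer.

step 1: scan A: cost=500, card=500
step 2: join B via merge
    card(P join B) = 500*40/(10) = 2000
    cost = 500 + 500*9 + 40*6 + 500 + 40 = 5780

5780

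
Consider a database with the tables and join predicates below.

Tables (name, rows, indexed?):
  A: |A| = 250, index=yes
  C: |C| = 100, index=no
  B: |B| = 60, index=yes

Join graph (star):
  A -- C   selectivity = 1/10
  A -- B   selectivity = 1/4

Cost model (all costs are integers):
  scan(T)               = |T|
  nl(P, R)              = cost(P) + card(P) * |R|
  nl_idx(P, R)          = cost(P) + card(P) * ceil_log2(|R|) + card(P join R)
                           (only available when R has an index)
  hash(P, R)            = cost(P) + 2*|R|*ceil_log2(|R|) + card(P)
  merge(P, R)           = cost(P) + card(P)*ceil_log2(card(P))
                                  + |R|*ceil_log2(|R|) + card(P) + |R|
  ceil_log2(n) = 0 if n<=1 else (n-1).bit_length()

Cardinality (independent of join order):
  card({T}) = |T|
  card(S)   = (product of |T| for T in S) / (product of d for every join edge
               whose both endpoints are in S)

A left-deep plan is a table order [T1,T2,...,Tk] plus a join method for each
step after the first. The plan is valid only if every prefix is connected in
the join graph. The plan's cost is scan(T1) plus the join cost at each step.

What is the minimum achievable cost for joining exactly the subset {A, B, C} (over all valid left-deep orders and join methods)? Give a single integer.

Selinger DP over subsets of {A,B,C}:
  {A}: scan cost=250, card=250
  {C}: scan cost=100, card=100
  {B}: scan cost=60, card=60
  {AC}: card=2500; try (C,hash)→1900, (A,merge)→3150, (C,merge)→3300, (A,nl_idx)→3400, (A,hash)→4200, (A,nl)→25100 …(+1); best=1900 via (C,hash)
  {AB}: card=3750; try (B,hash)→1220, (A,merge)→2730, (B,merge)→2920, (A,hash)→4120, (A,nl_idx)→4290, (B,nl_idx)→5500 …(+2); best=1220 via (B,hash)
  {ABC}: card=37500; try (B,hash)→5120, (C,hash)→6370, (B,merge)→34820, (C,merge)→50770, (B,nl_idx)→54400, (B,nl)→151900 …(+1); best=5120 via (B,hash)

5120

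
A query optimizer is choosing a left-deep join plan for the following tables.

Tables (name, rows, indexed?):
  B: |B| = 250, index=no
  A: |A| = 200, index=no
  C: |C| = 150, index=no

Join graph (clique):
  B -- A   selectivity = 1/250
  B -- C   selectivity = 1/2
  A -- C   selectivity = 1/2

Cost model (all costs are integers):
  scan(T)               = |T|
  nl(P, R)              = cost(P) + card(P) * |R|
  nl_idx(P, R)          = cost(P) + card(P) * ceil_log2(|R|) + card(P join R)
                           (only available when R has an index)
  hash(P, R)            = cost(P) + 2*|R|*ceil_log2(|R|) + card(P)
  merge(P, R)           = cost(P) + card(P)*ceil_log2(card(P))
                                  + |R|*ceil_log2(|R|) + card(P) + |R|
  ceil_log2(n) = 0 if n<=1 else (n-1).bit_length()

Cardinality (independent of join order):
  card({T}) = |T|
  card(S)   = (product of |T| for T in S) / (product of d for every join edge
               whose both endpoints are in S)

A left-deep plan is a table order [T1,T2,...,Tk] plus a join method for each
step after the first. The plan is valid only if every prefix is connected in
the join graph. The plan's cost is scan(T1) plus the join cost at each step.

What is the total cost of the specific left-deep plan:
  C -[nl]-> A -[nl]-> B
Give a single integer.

3780150

step 1: scan C: cost=150, card=150
step 2: join A via nl
    card(P join A) = 150*200/(2) = 15000
    cost = 150 + 150*200 = 30150
step 3: join B via nl
    card(P join B) = 15000*250/(250*2) = 7500
    cost = 30150 + 15000*250 = 3780150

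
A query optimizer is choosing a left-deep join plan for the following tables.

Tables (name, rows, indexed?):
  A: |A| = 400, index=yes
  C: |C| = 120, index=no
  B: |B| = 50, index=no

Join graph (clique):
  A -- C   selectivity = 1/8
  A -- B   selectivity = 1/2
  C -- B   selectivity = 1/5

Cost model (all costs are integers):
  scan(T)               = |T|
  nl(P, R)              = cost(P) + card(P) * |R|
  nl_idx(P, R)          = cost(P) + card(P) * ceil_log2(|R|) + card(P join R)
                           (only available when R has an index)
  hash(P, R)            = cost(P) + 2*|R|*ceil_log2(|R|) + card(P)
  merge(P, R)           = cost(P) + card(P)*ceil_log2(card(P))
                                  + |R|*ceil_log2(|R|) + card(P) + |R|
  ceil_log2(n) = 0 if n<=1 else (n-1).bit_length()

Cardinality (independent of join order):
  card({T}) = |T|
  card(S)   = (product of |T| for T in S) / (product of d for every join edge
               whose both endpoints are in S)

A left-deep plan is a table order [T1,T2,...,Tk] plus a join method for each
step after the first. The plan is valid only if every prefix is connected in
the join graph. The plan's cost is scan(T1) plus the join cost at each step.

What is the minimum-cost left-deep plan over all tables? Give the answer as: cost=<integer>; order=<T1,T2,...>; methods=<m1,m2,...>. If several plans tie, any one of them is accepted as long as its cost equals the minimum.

Selinger DP (subsets sized 1..n):
  {A}: scan cost=400, card=400
  {C}: scan cost=120, card=120
  {B}: scan cost=50, card=50
  {AC}: card=6000; try (C,hash)→2480, (A,merge)→5080, (C,merge)→5360, (A,nl_idx)→7200, (A,hash)→7440, (A,nl)→48120 …(+1); best=2480 via (C,hash)
  {AB}: card=10000; try (B,hash)→1400, (A,merge)→4400, (B,merge)→4750, (A,hash)→7300, (A,nl_idx)→10500, (A,nl)→20050 …(+1); best=1400 via (B,hash)
  {BC}: card=1200; try (B,hash)→840, (C,merge)→1360, (B,merge)→1430, (C,hash)→1780, (C,nl)→6050, (B,nl)→6120; best=840 via (B,hash)
  {ABC}: card=30000; try (B,hash)→9080, (A,hash)→9240, (C,hash)→13080, (A,merge)→19240, (A,nl_idx)→41640, (B,merge)→86830 …(+4); best=9080 via (B,hash)

cost=9080; order=A,C,B; methods=hash,hash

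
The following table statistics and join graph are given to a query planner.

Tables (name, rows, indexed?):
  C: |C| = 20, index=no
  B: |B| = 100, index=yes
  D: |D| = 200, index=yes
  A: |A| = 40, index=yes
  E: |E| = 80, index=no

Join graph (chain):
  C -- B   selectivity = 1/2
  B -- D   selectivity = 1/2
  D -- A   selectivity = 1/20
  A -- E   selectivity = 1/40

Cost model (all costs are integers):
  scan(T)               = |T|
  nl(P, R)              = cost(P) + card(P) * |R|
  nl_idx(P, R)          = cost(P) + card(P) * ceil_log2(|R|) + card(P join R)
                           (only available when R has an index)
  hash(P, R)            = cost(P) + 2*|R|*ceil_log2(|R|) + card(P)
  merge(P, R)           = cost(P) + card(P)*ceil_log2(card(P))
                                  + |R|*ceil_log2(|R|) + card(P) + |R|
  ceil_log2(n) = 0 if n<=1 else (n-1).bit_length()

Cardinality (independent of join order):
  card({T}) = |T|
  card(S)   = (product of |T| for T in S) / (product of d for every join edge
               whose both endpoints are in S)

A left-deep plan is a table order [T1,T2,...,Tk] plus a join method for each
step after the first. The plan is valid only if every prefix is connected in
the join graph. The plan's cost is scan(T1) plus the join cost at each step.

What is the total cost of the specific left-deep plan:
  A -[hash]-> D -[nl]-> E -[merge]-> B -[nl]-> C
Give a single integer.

step 1: scan A: cost=40, card=40
step 2: join D via hash
    card(P join D) = 40*200/(20) = 400
    cost = 40 + 2*200*8 + 40 = 3280
step 3: join E via nl
    card(P join E) = 400*80/(40) = 800
    cost = 3280 + 400*80 = 35280
step 4: join B via merge
    card(P join B) = 800*100/(2) = 40000
    cost = 35280 + 800*10 + 100*7 + 800 + 100 = 44880
step 5: join C via nl
    card(P join C) = 40000*20/(2) = 400000
    cost = 44880 + 40000*20 = 844880

844880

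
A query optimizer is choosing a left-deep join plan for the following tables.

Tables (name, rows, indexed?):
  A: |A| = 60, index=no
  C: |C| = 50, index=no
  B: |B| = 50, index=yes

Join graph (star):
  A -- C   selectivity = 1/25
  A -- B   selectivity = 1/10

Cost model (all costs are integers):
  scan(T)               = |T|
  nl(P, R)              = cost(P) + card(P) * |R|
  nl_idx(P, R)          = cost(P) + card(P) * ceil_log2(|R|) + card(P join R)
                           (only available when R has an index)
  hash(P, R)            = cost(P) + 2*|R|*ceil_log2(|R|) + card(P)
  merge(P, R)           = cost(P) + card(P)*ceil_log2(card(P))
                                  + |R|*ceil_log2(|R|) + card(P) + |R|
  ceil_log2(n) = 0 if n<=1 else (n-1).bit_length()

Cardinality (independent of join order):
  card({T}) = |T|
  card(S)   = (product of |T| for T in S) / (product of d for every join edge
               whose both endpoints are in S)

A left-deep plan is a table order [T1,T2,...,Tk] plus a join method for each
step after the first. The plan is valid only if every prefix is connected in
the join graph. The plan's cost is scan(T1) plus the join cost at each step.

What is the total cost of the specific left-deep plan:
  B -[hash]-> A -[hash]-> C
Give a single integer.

1720

step 1: scan B: cost=50, card=50
step 2: join A via hash
    card(P join A) = 50*60/(10) = 300
    cost = 50 + 2*60*6 + 50 = 820
step 3: join C via hash
    card(P join C) = 300*50/(25) = 600
    cost = 820 + 2*50*6 + 300 = 1720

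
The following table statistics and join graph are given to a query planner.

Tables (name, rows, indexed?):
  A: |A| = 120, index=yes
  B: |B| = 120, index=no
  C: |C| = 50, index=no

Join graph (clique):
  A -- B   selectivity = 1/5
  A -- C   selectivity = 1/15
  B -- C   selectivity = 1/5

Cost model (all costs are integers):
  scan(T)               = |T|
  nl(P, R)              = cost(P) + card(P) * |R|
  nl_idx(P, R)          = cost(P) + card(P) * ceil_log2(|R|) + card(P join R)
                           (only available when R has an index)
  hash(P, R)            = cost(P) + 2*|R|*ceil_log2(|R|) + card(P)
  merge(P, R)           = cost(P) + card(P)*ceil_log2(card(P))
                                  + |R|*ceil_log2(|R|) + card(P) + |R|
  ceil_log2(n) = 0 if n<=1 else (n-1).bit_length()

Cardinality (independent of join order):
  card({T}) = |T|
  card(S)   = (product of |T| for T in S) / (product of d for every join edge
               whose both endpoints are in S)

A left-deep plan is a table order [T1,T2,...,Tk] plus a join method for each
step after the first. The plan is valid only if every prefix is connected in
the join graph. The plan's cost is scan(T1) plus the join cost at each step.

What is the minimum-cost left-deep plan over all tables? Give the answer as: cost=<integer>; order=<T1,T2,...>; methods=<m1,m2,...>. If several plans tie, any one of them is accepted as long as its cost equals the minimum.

cost=2880; order=C,A,B; methods=nl_idx,hash

Selinger DP (subsets sized 1..n):
  {A}: scan cost=120, card=120
  {B}: scan cost=120, card=120
  {C}: scan cost=50, card=50
  {AB}: card=2880; try (B,hash)→1920, (A,hash)→1920, (B,merge)→2040, (A,merge)→2040, (A,nl_idx)→3840, (B,nl)→14520 …(+1); best=1920 via (B,hash)
  {AC}: card=400; try (A,nl_idx)→800, (C,hash)→840, (A,merge)→1360, (C,merge)→1430, (A,hash)→1780, (A,nl)→6050 …(+1); best=800 via (A,nl_idx)
  {BC}: card=1200; try (C,hash)→840, (B,merge)→1360, (C,merge)→1430, (B,hash)→1780, (B,nl)→6050, (C,nl)→6120; best=840 via (C,hash)
  {ABC}: card=1920; try (B,hash)→2880, (A,hash)→3720, (C,hash)→5400, (B,merge)→5760, (A,nl_idx)→11160, (A,merge)→16200 …(+4); best=2880 via (B,hash)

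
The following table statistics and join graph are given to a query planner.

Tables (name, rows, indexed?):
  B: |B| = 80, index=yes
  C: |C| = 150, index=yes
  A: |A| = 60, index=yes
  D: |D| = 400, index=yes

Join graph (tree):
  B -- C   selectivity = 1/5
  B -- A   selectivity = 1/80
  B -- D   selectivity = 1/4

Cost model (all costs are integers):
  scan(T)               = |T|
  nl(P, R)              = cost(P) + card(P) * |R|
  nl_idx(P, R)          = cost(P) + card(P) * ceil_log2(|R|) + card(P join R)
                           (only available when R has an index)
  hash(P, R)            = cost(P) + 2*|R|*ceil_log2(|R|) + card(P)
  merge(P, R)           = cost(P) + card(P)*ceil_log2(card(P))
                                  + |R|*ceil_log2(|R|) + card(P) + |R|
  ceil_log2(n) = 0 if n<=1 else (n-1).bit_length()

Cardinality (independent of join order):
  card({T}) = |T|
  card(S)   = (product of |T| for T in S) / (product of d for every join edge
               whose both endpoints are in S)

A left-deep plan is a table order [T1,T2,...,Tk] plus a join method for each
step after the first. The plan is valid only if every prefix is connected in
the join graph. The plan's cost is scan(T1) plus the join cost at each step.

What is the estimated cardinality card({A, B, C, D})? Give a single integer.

180000

Tables in S: A(60), B(80), C(150), D(400)
Edges inside S: B-C(d=5), B-A(d=80), B-D(d=4)
numerator = 60 * 80 * 150 * 400 = 288000000
denominator = 5 * 80 * 4 = 1600
card(S) = 288000000 / 1600 = 180000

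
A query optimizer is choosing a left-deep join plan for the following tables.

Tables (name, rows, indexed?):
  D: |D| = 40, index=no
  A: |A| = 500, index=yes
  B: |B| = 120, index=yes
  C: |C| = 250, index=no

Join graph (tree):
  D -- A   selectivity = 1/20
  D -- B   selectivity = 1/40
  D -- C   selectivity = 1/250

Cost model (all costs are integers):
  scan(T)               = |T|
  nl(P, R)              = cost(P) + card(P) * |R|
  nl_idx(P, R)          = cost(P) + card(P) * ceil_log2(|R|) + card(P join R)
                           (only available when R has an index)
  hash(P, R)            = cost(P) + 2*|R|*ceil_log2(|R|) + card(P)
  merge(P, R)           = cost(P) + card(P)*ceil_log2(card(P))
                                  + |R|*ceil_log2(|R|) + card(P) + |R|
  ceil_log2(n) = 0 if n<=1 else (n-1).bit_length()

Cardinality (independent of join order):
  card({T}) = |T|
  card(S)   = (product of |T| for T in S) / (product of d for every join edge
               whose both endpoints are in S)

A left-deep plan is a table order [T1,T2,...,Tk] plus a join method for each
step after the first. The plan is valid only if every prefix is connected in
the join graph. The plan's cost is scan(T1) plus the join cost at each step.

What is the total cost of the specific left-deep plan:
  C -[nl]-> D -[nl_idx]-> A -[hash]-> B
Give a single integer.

14290

step 1: scan C: cost=250, card=250
step 2: join D via nl
    card(P join D) = 250*40/(250) = 40
    cost = 250 + 250*40 = 10250
step 3: join A via nl_idx
    card(P join A) = 40*500/(20) = 1000
    cost = 10250 + 40*9 + 1000 = 11610
step 4: join B via hash
    card(P join B) = 1000*120/(40) = 3000
    cost = 11610 + 2*120*7 + 1000 = 14290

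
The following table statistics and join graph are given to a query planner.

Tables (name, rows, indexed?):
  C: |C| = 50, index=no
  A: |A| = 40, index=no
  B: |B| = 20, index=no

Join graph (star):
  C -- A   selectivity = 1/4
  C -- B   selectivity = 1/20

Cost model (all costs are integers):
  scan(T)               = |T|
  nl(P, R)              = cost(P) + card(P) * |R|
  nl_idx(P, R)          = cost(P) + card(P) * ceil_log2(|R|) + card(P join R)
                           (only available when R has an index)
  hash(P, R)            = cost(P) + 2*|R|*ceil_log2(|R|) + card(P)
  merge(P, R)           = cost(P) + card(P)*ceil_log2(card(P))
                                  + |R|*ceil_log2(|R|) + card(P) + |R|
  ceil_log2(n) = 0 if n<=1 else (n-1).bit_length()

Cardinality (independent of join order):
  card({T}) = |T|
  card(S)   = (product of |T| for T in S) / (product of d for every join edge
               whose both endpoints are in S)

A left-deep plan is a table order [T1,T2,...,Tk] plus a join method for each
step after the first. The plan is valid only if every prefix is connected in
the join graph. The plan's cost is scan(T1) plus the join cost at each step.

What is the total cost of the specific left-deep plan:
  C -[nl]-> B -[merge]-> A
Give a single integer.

1680

step 1: scan C: cost=50, card=50
step 2: join B via nl
    card(P join B) = 50*20/(20) = 50
    cost = 50 + 50*20 = 1050
step 3: join A via merge
    card(P join A) = 50*40/(4) = 500
    cost = 1050 + 50*6 + 40*6 + 50 + 40 = 1680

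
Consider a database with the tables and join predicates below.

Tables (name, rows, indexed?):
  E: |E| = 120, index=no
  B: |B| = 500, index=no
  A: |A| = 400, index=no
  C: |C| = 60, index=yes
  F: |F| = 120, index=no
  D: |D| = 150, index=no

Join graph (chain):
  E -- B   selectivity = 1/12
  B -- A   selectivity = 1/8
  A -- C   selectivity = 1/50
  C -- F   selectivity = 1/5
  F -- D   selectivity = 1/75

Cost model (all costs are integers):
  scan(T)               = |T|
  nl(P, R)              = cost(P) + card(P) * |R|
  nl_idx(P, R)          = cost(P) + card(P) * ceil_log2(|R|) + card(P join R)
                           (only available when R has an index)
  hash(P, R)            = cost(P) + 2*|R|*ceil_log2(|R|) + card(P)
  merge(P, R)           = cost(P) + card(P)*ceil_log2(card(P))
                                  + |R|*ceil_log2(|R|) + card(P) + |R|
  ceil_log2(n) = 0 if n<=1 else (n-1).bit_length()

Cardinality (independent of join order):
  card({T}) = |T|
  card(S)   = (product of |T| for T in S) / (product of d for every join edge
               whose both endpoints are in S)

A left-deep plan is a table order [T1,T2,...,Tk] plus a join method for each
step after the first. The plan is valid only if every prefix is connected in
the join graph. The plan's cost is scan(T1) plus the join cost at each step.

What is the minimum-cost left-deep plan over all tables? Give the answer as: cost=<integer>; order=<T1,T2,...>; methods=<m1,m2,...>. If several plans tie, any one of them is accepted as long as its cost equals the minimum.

cost=1486740; order=D,F,C,A,B,E; methods=hash,hash,hash,hash,hash

Selinger DP (subsets sized 1..n):
  {E}: scan cost=120, card=120
  {B}: scan cost=500, card=500
  {A}: scan cost=400, card=400
  {C}: scan cost=60, card=60
  {F}: scan cost=120, card=120
  {D}: scan cost=150, card=150
  {BE}: card=5000; try (E,hash)→2680, (B,merge)→6080, (E,merge)→6460, (B,hash)→9240, (B,nl)→60120, (E,nl)→60500; best=2680 via (E,hash)
  {AB}: card=25000; try (A,hash)→8200, (B,merge)→9400, (A,merge)→9500, (B,hash)→9800, (B,nl)→200400, (A,nl)→200500; best=8200 via (A,hash)
  {AC}: card=480; try (C,hash)→1520, (C,nl_idx)→3280, (A,merge)→4480, (C,merge)→4820, (A,hash)→7320, (A,nl)→24060 …(+1); best=1520 via (C,hash)
  {CF}: card=1440; try (C,hash)→960, (F,merge)→1440, (C,merge)→1500, (F,hash)→1800, (C,nl_idx)→2280, (F,nl)→7260 …(+1); best=960 via (C,hash)
  {DF}: card=240; try (F,hash)→1980, (D,merge)→2430, (F,merge)→2460, (D,hash)→2640, (D,nl)→18120, (F,nl)→18150; best=1980 via (F,hash)
  {ABE}: card=250000; try (A,hash)→14880, (E,hash)→34880, (A,merge)→76680, (E,merge)→409160, (A,nl)→2002680, (E,nl)→3008200; best=14880 via (A,hash)
  {ABC}: card=30000; try (B,hash)→11000, (B,merge)→11320, (C,hash)→33920, (C,nl_idx)→188200, (B,nl)→241520, (C,merge)→408620 …(+1); best=11000 via (B,hash)
  {ACF}: card=11520; try (F,hash)→3680, (F,merge)→7280, (A,hash)→9600, (A,merge)→22240, (F,nl)→59120, (A,nl)→576960; best=3680 via (F,hash)
  {CDF}: card=2880; try (C,hash)→2940, (C,merge)→4560, (D,hash)→4800, (C,nl_idx)→6300, (C,nl)→16380, (D,merge)→19590 …(+1); best=2940 via (C,hash)
  {ABCE}: card=300000; try (E,hash)→42680, (C,hash)→265600, (E,merge)→491960, (C,nl_idx)→1814880, (E,nl)→3611000, (C,merge)→4765300 …(+1); best=42680 via (E,hash)
  {ABCF}: card=720000; try (B,hash)→24200, (F,hash)→42680, (B,merge)→181480, (F,merge)→491960, (F,nl)→3611000, (B,nl)→5763680; best=24200 via (B,hash)
  {ACDF}: card=23040; try (A,hash)→13020, (D,hash)→17600, (A,merge)→44380, (D,merge)→177830, (A,nl)→1154940, (D,nl)→1731680; best=13020 via (A,hash)
  {ABCEF}: card=7200000; try (F,hash)→344360, (E,hash)→745880, (F,merge)→6043640, (E,merge)→15145160, (F,nl)→36042680, (E,nl)→86424200; best=344360 via (F,hash)
  {ABCDF}: card=1440000; try (B,hash)→45060, (B,merge)→386660, (D,hash)→746600, (B,nl)→11533020, (D,merge)→15145550, (D,nl)→108024200; best=45060 via (B,hash)
  {ABCDEF}: card=14400000; try (E,hash)→1486740, (D,hash)→7546760, (E,merge)→31726020, (E,nl)→172845060, (D,merge)→173145710, (D,nl)→1080344360; best=1486740 via (E,hash)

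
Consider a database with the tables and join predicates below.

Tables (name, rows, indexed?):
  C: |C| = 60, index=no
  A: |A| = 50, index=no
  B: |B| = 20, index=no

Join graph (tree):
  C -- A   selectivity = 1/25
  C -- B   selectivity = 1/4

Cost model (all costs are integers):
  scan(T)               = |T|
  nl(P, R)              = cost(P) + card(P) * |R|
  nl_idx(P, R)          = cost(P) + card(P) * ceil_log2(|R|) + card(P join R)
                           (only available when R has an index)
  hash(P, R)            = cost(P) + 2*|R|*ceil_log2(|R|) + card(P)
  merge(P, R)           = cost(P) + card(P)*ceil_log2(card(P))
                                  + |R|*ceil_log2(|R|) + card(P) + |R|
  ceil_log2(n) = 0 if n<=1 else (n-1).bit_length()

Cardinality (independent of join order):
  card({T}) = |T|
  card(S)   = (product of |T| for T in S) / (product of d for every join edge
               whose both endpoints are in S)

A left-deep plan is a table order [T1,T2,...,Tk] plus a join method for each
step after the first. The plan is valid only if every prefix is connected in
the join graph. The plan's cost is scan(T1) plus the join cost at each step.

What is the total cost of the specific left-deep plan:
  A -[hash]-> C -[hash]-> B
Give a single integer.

1140

step 1: scan A: cost=50, card=50
step 2: join C via hash
    card(P join C) = 50*60/(25) = 120
    cost = 50 + 2*60*6 + 50 = 820
step 3: join B via hash
    card(P join B) = 120*20/(4) = 600
    cost = 820 + 2*20*5 + 120 = 1140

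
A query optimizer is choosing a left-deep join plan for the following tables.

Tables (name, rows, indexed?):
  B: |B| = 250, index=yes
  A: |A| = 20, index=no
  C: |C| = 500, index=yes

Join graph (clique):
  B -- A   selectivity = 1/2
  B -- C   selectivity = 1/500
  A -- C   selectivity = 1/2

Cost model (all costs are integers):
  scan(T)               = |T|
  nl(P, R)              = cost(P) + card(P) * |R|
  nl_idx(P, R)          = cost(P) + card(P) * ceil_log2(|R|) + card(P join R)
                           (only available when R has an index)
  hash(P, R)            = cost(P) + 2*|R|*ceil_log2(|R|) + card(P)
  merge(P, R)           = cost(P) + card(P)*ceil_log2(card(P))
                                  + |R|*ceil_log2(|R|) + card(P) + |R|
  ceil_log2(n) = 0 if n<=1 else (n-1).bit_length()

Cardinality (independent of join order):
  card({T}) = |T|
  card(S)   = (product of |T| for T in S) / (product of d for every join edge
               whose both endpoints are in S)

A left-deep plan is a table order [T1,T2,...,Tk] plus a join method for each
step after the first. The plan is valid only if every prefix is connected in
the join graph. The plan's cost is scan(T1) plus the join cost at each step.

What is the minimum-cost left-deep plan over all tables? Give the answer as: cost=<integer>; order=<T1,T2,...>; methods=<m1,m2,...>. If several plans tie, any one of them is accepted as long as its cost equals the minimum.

cost=3200; order=B,C,A; methods=nl_idx,hash

Selinger DP (subsets sized 1..n):
  {B}: scan cost=250, card=250
  {A}: scan cost=20, card=20
  {C}: scan cost=500, card=500
  {AB}: card=2500; try (A,hash)→700, (B,merge)→2390, (A,merge)→2620, (B,nl_idx)→2680, (B,hash)→4040, (B,nl)→5020 …(+1); best=700 via (A,hash)
  {BC}: card=250; try (C,nl_idx)→2750, (B,nl_idx)→4750, (B,hash)→5000, (C,merge)→7500, (B,merge)→7750, (C,hash)→9500 …(+2); best=2750 via (C,nl_idx)
  {AC}: card=5000; try (A,hash)→1200, (C,merge)→5140, (C,nl_idx)→5200, (A,merge)→5620, (C,hash)→9040, (C,nl)→10020 …(+1); best=1200 via (A,hash)
  {ABC}: card=1250; try (A,hash)→3200, (A,merge)→5120, (A,nl)→7750, (B,hash)→10200, (C,hash)→12200, (C,nl_idx)→24450 …(+5); best=3200 via (A,hash)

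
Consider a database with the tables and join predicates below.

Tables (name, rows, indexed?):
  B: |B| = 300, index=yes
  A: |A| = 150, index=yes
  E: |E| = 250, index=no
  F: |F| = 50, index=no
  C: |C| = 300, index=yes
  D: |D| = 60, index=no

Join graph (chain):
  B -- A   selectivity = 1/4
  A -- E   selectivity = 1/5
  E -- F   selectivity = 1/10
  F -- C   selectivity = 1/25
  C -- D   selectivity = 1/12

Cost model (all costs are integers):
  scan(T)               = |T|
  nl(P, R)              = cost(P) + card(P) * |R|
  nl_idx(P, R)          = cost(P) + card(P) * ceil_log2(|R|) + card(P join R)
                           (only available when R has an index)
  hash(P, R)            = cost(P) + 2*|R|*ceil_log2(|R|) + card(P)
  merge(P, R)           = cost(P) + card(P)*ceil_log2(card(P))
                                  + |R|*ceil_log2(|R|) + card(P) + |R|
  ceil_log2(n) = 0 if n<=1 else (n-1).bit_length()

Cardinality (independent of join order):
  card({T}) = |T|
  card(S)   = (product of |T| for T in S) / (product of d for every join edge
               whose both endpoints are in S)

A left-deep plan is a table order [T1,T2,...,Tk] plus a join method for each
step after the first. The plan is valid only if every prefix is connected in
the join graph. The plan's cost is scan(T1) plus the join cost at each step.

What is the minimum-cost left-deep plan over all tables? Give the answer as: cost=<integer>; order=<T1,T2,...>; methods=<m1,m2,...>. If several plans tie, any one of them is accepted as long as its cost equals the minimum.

cost=2342220; order=F,C,D,E,A,B; methods=nl_idx,hash,hash,hash,hash

Selinger DP (subsets sized 1..n):
  {B}: scan cost=300, card=300
  {A}: scan cost=150, card=150
  {E}: scan cost=250, card=250
  {F}: scan cost=50, card=50
  {C}: scan cost=300, card=300
  {D}: scan cost=60, card=60
  {AB}: card=11250; try (A,hash)→3000, (B,merge)→4500, (A,merge)→4650, (B,hash)→5700, (B,nl_idx)→12750, (A,nl_idx)→13950 …(+2); best=3000 via (A,hash)
  {AE}: card=7500; try (A,hash)→2900, (E,merge)→3750, (A,merge)→3850, (E,hash)→4300, (A,nl_idx)→9750, (E,nl)→37650 …(+1); best=2900 via (A,hash)
  {EF}: card=1250; try (F,hash)→1100, (E,merge)→2650, (F,merge)→2850, (E,hash)→4100, (E,nl)→12550, (F,nl)→12750; best=1100 via (F,hash)
  {CF}: card=600; try (C,nl_idx)→1100, (F,hash)→1200, (C,merge)→3400, (F,merge)→3650, (C,hash)→5500, (C,nl)→15050 …(+1); best=1100 via (C,nl_idx)
  {CD}: card=1500; try (D,hash)→1320, (C,nl_idx)→2100, (C,merge)→3480, (D,merge)→3720, (C,hash)→5520, (C,nl)→18060 …(+1); best=1320 via (D,hash)
  {ABE}: card=562500; try (B,hash)→15800, (E,hash)→18250, (B,merge)→110900, (E,merge)→174000, (B,nl_idx)→632900, (B,nl)→2252900 …(+1); best=15800 via (B,hash)
  {AEF}: card=37500; try (A,hash)→4750, (F,hash)→11000, (A,merge)→17450, (A,nl_idx)→48600, (F,merge)→108250, (A,nl)→188600 …(+1); best=4750 via (A,hash)
  {CEF}: card=15000; try (E,hash)→5700, (C,hash)→7750, (E,merge)→9950, (C,merge)→19100, (C,nl_idx)→27350, (E,nl)→151100 …(+1); best=5700 via (E,hash)
  {CDF}: card=3000; try (D,hash)→2420, (F,hash)→3420, (D,merge)→8120, (F,merge)→19670, (D,nl)→37100, (F,nl)→76320; best=2420 via (D,hash)
  {ABEF}: card=2812500; try (B,hash)→47650, (F,hash)→578900, (B,merge)→645250, (B,nl_idx)→3154750, (B,nl)→11254750, (F,merge)→11828650 …(+1); best=47650 via (B,hash)
  {ACEF}: card=450000; try (A,hash)→23100, (C,hash)→47650, (A,merge)→232050, (A,nl_idx)→575700, (C,merge)→645250, (C,nl_idx)→792250 …(+2); best=23100 via (A,hash)
  {CDEF}: card=75000; try (E,hash)→9420, (D,hash)→21420, (E,merge)→43670, (D,merge)→231120, (E,nl)→752420, (D,nl)→905700; best=9420 via (E,hash)
  {ABCEF}: card=33750000; try (B,hash)→478500, (C,hash)→2865550, (B,merge)→9026100, (B,nl_idx)→37823100, (C,nl_idx)→59110150, (C,merge)→64738150 …(+2); best=478500 via (B,hash)
  {ACDEF}: card=2250000; try (A,hash)→86820, (D,hash)→473820, (A,merge)→1360770, (A,nl_idx)→2859420, (D,merge)→9023520, (A,nl)→11259420 …(+1); best=86820 via (A,hash)
  {ABCDEF}: card=168750000; try (B,hash)→2342220, (D,hash)→34229220, (B,merge)→51839820, (B,nl_idx)→189086820, (B,nl)→675086820, (D,merge)→911728920 …(+1); best=2342220 via (B,hash)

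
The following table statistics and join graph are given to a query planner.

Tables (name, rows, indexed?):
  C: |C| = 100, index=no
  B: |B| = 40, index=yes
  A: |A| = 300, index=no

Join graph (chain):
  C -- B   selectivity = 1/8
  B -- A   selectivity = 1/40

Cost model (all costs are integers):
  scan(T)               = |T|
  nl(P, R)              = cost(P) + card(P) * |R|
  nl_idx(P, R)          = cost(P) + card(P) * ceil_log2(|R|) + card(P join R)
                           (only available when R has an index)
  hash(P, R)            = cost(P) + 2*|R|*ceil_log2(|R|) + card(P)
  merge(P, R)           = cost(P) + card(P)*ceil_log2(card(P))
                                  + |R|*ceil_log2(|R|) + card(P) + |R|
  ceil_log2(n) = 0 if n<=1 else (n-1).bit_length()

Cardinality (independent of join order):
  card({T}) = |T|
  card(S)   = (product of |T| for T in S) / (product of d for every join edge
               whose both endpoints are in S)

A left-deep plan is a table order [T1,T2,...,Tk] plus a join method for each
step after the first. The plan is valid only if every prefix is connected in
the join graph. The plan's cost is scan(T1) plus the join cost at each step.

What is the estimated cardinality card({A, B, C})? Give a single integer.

3750

Tables in S: A(300), B(40), C(100)
Edges inside S: C-B(d=8), B-A(d=40)
numerator = 300 * 40 * 100 = 1200000
denominator = 8 * 40 = 320
card(S) = 1200000 / 320 = 3750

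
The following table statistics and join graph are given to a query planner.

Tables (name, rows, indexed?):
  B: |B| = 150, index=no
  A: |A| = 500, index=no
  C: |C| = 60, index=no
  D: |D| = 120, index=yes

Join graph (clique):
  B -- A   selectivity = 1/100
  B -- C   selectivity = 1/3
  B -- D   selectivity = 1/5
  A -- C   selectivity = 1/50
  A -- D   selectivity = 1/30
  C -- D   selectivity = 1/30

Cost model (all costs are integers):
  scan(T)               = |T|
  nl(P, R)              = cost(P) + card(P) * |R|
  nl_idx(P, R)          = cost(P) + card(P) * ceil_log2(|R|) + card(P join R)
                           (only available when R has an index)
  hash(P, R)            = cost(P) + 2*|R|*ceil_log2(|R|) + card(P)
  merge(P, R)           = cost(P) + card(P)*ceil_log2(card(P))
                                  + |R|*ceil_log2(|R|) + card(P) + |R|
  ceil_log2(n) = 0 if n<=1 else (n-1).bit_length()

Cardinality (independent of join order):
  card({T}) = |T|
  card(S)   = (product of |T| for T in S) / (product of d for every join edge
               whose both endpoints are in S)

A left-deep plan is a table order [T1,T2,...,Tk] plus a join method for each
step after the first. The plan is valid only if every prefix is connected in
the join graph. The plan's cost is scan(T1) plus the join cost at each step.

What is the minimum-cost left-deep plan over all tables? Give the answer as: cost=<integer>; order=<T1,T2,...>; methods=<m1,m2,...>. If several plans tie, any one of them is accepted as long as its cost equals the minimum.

Selinger DP (subsets sized 1..n):
  {B}: scan cost=150, card=150
  {A}: scan cost=500, card=500
  {C}: scan cost=60, card=60
  {D}: scan cost=120, card=120
  {AB}: card=750; try (B,hash)→3400, (A,merge)→6500, (B,merge)→6850, (A,hash)→9300, (A,nl)→75150, (B,nl)→75500; best=3400 via (B,hash)
  {BC}: card=3000; try (C,hash)→1020, (B,merge)→1830, (C,merge)→1920, (B,hash)→2520, (B,nl)→9060, (C,nl)→9150; best=1020 via (C,hash)
  {BD}: card=3600; try (D,hash)→1980, (B,merge)→2430, (D,merge)→2460, (B,hash)→2640, (D,nl_idx)→4800, (B,nl)→18120 …(+1); best=1980 via (D,hash)
  {AC}: card=600; try (C,hash)→1720, (A,merge)→5480, (C,merge)→5920, (A,hash)→9120, (A,nl)→30060, (C,nl)→30500; best=1720 via (C,hash)
  {AD}: card=2000; try (D,hash)→2680, (D,nl_idx)→6000, (A,merge)→6080, (D,merge)→6460, (A,hash)→9240, (A,nl)→60120 …(+1); best=2680 via (D,hash)
  {CD}: card=240; try (D,nl_idx)→720, (C,hash)→960, (D,merge)→1440, (C,merge)→1500, (D,hash)→1800, (D,nl)→7260 …(+1); best=720 via (D,nl_idx)
  {ABC}: card=300; try (B,hash)→4720, (C,hash)→4870, (B,merge)→9670, (C,merge)→12070, (A,hash)→13020, (A,merge)→45020 …(+3); best=4720 via (B,hash)
  {ABD}: card=600; try (D,hash)→5830, (B,hash)→7080, (D,nl_idx)→9250, (D,merge)→12610, (A,hash)→14580, (B,merge)→28030 …(+4); best=5830 via (D,hash)
  {BCD}: card=2400; try (B,hash)→3360, (B,merge)→4230, (D,hash)→5700, (C,hash)→6300, (D,nl_idx)→24420, (B,nl)→36720 …(+4); best=3360 via (B,hash)
  {ACD}: card=80; try (D,hash)→4000, (C,hash)→5400, (D,nl_idx)→6000, (A,merge)→7880, (D,merge)→9280, (A,hash)→9960 …(+4); best=4000 via (D,hash)
  {ABCD}: card=8; try (B,merge)→5990, (B,hash)→6480, (D,hash)→6700, (D,nl_idx)→6828, (C,hash)→7150, (D,merge)→8680 …(+7); best=5990 via (B,merge)

cost=5990; order=A,C,D,B; methods=hash,hash,merge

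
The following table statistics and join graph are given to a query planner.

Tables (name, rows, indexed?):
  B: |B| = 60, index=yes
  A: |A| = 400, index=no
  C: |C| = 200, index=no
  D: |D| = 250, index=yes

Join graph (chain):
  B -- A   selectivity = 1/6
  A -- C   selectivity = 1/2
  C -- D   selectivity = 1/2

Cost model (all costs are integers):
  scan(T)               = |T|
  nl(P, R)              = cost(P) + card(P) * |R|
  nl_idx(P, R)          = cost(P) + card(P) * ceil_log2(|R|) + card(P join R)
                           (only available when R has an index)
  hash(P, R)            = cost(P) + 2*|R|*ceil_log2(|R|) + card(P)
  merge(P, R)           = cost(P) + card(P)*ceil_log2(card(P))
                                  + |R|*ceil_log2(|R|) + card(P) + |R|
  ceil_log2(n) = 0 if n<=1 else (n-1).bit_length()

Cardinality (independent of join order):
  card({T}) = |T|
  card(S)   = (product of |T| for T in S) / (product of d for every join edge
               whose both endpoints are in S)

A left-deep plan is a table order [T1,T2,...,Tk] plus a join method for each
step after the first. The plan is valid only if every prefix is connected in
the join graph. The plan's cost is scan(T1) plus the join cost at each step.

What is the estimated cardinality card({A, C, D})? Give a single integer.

5000000

Tables in S: A(400), C(200), D(250)
Edges inside S: A-C(d=2), C-D(d=2)
numerator = 400 * 200 * 250 = 20000000
denominator = 2 * 2 = 4
card(S) = 20000000 / 4 = 5000000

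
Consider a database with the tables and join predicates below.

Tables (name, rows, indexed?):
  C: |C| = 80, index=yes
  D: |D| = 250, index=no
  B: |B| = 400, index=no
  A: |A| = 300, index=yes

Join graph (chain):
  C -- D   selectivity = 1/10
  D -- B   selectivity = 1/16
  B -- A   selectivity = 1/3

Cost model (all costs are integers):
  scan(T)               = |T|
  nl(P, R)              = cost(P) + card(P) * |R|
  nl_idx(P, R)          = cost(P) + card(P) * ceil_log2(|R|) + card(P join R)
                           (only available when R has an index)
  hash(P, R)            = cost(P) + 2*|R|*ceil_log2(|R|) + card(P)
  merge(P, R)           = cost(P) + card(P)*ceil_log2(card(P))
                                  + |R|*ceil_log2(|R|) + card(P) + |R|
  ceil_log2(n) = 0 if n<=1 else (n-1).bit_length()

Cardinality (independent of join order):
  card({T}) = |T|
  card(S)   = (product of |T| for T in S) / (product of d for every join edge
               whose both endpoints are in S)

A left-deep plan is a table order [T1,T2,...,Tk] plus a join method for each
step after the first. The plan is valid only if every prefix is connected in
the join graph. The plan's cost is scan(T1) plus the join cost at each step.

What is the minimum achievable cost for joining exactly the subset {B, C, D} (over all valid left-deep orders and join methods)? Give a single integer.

10820

Selinger DP over subsets of {B,C,D}:
  {C}: scan cost=80, card=80
  {D}: scan cost=250, card=250
  {B}: scan cost=400, card=400
  {CD}: card=2000; try (C,hash)→1620, (D,merge)→2970, (C,merge)→3140, (C,nl_idx)→4000, (D,hash)→4160, (D,nl)→20080 …(+1); best=1620 via (C,hash)
  {BD}: card=6250; try (D,hash)→4800, (B,merge)→6500, (D,merge)→6650, (B,hash)→7700, (B,nl)→100250, (D,nl)→100400; best=4800 via (D,hash)
  {BCD}: card=50000; try (B,hash)→10820, (C,hash)→12170, (B,merge)→29620, (C,merge)→92940, (C,nl_idx)→98550, (C,nl)→504800 …(+1); best=10820 via (B,hash)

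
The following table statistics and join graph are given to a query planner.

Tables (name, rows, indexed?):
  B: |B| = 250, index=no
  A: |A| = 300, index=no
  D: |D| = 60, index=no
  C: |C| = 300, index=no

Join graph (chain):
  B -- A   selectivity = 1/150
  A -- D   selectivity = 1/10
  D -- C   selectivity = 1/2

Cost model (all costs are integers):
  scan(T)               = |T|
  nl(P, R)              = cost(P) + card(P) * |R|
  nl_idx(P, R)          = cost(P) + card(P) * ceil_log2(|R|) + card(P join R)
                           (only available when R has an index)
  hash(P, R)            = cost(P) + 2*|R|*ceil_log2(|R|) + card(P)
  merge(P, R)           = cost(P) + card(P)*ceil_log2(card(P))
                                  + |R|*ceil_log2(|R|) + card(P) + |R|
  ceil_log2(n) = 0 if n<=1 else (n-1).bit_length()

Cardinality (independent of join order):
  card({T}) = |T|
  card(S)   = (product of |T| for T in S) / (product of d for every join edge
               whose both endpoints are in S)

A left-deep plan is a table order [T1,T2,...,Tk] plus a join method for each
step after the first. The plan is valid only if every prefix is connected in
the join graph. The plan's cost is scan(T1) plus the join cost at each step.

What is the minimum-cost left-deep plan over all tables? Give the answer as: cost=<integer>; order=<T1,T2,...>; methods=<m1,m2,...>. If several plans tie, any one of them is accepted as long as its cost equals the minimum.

cost=14220; order=A,B,D,C; methods=hash,hash,hash

Selinger DP (subsets sized 1..n):
  {B}: scan cost=250, card=250
  {A}: scan cost=300, card=300
  {D}: scan cost=60, card=60
  {C}: scan cost=300, card=300
  {AB}: card=500; try (B,hash)→4600, (A,merge)→5500, (B,merge)→5550, (A,hash)→5900, (A,nl)→75250, (B,nl)→75300; best=4600 via (B,hash)
  {AD}: card=1800; try (D,hash)→1320, (A,merge)→3480, (D,merge)→3720, (A,hash)→5520, (A,nl)→18060, (D,nl)→18300; best=1320 via (D,hash)
  {CD}: card=9000; try (D,hash)→1320, (C,merge)→3480, (D,merge)→3720, (C,hash)→5520, (C,nl)→18060, (D,nl)→18300; best=1320 via (D,hash)
  {ABD}: card=3000; try (D,hash)→5820, (B,hash)→7120, (D,merge)→10020, (B,merge)→25170, (D,nl)→34600, (B,nl)→451320; best=5820 via (D,hash)
  {ACD}: card=270000; try (C,hash)→8520, (A,hash)→15720, (C,merge)→25920, (A,merge)→139320, (C,nl)→541320, (A,nl)→2701320; best=8520 via (C,hash)
  {ABCD}: card=450000; try (C,hash)→14220, (C,merge)→47820, (B,hash)→282520, (C,nl)→905820, (B,merge)→5410770, (B,nl)→67508520; best=14220 via (C,hash)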